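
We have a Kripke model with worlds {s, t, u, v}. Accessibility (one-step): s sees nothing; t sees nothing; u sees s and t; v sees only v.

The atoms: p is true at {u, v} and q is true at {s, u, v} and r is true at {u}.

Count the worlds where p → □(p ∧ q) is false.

s: p is F, □(p ∧ q) is T. ✓
t: p is F, □(p ∧ q) is T. ✓
u: p is T, □(p ∧ q) is F. ✗
v: p is T, □(p ∧ q) is T. ✓
Satisfying worlds: {s, t, v}.
So p → □(p ∧ q) fails at the other 1 world.

1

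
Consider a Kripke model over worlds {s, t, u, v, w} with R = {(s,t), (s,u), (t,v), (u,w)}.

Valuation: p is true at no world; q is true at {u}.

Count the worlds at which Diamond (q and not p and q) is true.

s: successors {t, u}; q and not p and q there: t:F, u:T. ✓
t: successors {v}; q and not p and q there: v:F. ✗
u: successors {w}; q and not p and q there: w:F. ✗
v: no successors, so Diamond (q and not p and q) fails. ✗
w: no successors, so Diamond (q and not p and q) fails. ✗
Satisfying worlds: {s}.

1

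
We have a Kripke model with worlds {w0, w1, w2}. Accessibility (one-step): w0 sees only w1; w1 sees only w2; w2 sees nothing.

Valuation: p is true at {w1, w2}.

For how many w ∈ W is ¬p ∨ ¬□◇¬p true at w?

w0: ¬p is T, ¬□◇¬p is T. ✓
w1: ¬p is F, ¬□◇¬p is T. ✓
w2: ¬p is F, ¬□◇¬p is F. ✗
Satisfying worlds: {w0, w1}.

2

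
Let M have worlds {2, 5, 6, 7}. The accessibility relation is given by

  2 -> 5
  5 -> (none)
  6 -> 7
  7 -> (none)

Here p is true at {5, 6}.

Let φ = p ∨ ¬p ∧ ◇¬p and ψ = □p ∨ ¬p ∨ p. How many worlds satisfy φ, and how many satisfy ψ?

For p ∨ ¬p ∧ ◇¬p:
2: p is F, ¬p ∧ ◇¬p is F. ✗
5: p is T, ¬p ∧ ◇¬p is F. ✓
6: p is T, ¬p ∧ ◇¬p is F. ✓
7: p is F, ¬p ∧ ◇¬p is F. ✗
— 2 worlds.
For □p ∨ ¬p ∨ p:
2: □p ∨ ¬p is T, p is F. ✓
5: □p ∨ ¬p is T, p is T. ✓
6: □p ∨ ¬p is F, p is T. ✓
7: □p ∨ ¬p is T, p is F. ✓
— 4 worlds.

2 and 4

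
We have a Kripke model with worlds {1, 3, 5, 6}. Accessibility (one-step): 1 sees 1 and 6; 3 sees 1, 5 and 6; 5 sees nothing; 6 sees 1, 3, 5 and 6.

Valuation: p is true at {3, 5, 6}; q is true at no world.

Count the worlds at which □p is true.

1

1: successors {1, 6}; p there: 1:F, 6:T. ✗
3: successors {1, 5, 6}; p there: 1:F, 5:T, 6:T. ✗
5: no successors, so □p holds vacuously. ✓
6: successors {1, 3, 5, 6}; p there: 1:F, 3:T, 5:T, 6:T. ✗
Satisfying worlds: {5}.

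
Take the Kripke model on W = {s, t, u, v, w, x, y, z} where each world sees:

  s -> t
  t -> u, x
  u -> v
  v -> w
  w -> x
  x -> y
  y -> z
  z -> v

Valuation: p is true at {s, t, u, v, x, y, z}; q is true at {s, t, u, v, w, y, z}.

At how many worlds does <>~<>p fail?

6

s: successors {t}; ~<>p there: t:F. ✗
t: successors {u, x}; ~<>p there: u:F, x:F. ✗
u: successors {v}; ~<>p there: v:T. ✓
v: successors {w}; ~<>p there: w:F. ✗
w: successors {x}; ~<>p there: x:F. ✗
x: successors {y}; ~<>p there: y:F. ✗
y: successors {z}; ~<>p there: z:F. ✗
z: successors {v}; ~<>p there: v:T. ✓
Satisfying worlds: {u, z}.
So <>~<>p fails at the other 6 worlds.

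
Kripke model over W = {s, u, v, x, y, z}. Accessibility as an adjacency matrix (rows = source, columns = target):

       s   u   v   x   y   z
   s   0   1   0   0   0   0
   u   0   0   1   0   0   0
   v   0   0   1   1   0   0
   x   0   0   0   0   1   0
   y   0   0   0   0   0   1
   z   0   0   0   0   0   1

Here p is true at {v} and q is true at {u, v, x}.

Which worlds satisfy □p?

{u}

s: successors {u}; p there: u:F. ✗
u: successors {v}; p there: v:T. ✓
v: successors {v, x}; p there: v:T, x:F. ✗
x: successors {y}; p there: y:F. ✗
y: successors {z}; p there: z:F. ✗
z: successors {z}; p there: z:F. ✗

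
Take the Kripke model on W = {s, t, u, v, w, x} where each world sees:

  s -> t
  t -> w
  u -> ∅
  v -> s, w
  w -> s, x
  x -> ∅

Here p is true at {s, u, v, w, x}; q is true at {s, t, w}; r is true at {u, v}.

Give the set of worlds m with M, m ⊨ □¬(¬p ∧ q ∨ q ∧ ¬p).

s: successors {t}; ¬(¬p ∧ q ∨ q ∧ ¬p) there: t:F. ✗
t: successors {w}; ¬(¬p ∧ q ∨ q ∧ ¬p) there: w:T. ✓
u: no successors, so □¬(¬p ∧ q ∨ q ∧ ¬p) holds vacuously. ✓
v: successors {s, w}; ¬(¬p ∧ q ∨ q ∧ ¬p) there: s:T, w:T. ✓
w: successors {s, x}; ¬(¬p ∧ q ∨ q ∧ ¬p) there: s:T, x:T. ✓
x: no successors, so □¬(¬p ∧ q ∨ q ∧ ¬p) holds vacuously. ✓

{t, u, v, w, x}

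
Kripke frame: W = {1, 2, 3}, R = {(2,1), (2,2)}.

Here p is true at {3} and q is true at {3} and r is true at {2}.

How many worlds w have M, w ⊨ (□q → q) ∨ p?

1: □q → q is F, p is F. ✗
2: □q → q is T, p is F. ✓
3: □q → q is T, p is T. ✓
Satisfying worlds: {2, 3}.

2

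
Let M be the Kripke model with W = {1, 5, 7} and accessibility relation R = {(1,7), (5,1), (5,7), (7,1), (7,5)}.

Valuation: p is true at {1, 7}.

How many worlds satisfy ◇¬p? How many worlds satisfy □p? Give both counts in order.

1 and 2

For ◇¬p:
1: successors {7}; ¬p there: 7:F. ✗
5: successors {1, 7}; ¬p there: 1:F, 7:F. ✗
7: successors {1, 5}; ¬p there: 1:F, 5:T. ✓
— 1 world.
For □p:
1: successors {7}; p there: 7:T. ✓
5: successors {1, 7}; p there: 1:T, 7:T. ✓
7: successors {1, 5}; p there: 1:T, 5:F. ✗
— 2 worlds.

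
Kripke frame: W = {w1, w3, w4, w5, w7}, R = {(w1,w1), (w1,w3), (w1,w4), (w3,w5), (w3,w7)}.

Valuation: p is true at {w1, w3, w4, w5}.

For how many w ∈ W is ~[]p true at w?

w1: []p is T. ✗
w3: []p is F. ✓
w4: []p is T. ✗
w5: []p is T. ✗
w7: []p is T. ✗
Satisfying worlds: {w3}.

1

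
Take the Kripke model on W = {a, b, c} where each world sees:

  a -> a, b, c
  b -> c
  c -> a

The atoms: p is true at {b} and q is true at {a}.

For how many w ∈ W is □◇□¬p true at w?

a: successors {a, b, c}; ◇□¬p there: a:T, b:T, c:F. ✗
b: successors {c}; ◇□¬p there: c:F. ✗
c: successors {a}; ◇□¬p there: a:T. ✓
Satisfying worlds: {c}.

1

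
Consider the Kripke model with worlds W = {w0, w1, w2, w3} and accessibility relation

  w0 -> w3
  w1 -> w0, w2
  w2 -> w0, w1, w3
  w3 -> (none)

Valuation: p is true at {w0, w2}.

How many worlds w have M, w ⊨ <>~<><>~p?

w0: successors {w3}; ~<><>~p there: w3:T. ✓
w1: successors {w0, w2}; ~<><>~p there: w0:T, w2:F. ✓
w2: successors {w0, w1, w3}; ~<><>~p there: w0:T, w1:F, w3:T. ✓
w3: no successors, so <>~<><>~p fails. ✗
Satisfying worlds: {w0, w1, w2}.

3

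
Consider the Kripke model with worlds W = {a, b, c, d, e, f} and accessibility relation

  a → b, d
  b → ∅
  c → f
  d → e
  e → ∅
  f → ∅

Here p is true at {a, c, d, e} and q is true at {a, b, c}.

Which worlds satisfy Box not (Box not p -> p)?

{b, c, e, f}

a: successors {b, d}; not (Box not p -> p) there: b:T, d:F. ✗
b: no successors, so Box not (Box not p -> p) holds vacuously. ✓
c: successors {f}; not (Box not p -> p) there: f:T. ✓
d: successors {e}; not (Box not p -> p) there: e:F. ✗
e: no successors, so Box not (Box not p -> p) holds vacuously. ✓
f: no successors, so Box not (Box not p -> p) holds vacuously. ✓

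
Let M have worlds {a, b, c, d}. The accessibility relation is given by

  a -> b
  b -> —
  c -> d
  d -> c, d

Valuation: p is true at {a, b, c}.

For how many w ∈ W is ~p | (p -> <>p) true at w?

2

a: ~p is F, p -> <>p is T. ✓
b: ~p is F, p -> <>p is F. ✗
c: ~p is F, p -> <>p is F. ✗
d: ~p is T, p -> <>p is T. ✓
Satisfying worlds: {a, d}.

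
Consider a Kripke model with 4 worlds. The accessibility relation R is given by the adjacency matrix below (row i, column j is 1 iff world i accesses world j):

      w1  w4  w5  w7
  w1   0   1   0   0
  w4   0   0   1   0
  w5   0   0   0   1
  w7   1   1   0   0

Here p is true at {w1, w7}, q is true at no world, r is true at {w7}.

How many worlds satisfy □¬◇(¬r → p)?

2

w1: successors {w4}; ¬◇(¬r → p) there: w4:T. ✓
w4: successors {w5}; ¬◇(¬r → p) there: w5:F. ✗
w5: successors {w7}; ¬◇(¬r → p) there: w7:F. ✗
w7: successors {w1, w4}; ¬◇(¬r → p) there: w1:T, w4:T. ✓
Satisfying worlds: {w1, w7}.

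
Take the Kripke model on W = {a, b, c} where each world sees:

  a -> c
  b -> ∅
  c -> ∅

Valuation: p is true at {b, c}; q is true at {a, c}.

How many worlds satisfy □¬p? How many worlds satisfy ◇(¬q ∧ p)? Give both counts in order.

2 and 0

For □¬p:
a: successors {c}; ¬p there: c:F. ✗
b: no successors, so □¬p holds vacuously. ✓
c: no successors, so □¬p holds vacuously. ✓
— 2 worlds.
For ◇(¬q ∧ p):
a: successors {c}; ¬q ∧ p there: c:F. ✗
b: no successors, so ◇(¬q ∧ p) fails. ✗
c: no successors, so ◇(¬q ∧ p) fails. ✗
— 0 worlds.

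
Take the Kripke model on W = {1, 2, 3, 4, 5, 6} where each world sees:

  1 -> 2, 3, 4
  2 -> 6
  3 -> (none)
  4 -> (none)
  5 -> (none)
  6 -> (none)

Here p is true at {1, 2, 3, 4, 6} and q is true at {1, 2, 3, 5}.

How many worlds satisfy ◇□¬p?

1: successors {2, 3, 4}; □¬p there: 2:F, 3:T, 4:T. ✓
2: successors {6}; □¬p there: 6:T. ✓
3: no successors, so ◇□¬p fails. ✗
4: no successors, so ◇□¬p fails. ✗
5: no successors, so ◇□¬p fails. ✗
6: no successors, so ◇□¬p fails. ✗
Satisfying worlds: {1, 2}.

2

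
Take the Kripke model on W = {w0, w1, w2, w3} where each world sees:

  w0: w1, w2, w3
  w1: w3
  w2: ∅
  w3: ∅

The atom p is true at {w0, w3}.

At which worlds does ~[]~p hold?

w0: []~p is F. ✓
w1: []~p is F. ✓
w2: []~p is T. ✗
w3: []~p is T. ✗

{w0, w1}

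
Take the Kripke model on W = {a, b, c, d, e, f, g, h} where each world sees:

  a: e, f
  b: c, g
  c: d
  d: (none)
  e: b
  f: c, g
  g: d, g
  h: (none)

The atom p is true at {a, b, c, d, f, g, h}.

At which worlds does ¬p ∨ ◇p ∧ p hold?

{a, b, c, e, f, g}

a: ¬p is F, ◇p ∧ p is T. ✓
b: ¬p is F, ◇p ∧ p is T. ✓
c: ¬p is F, ◇p ∧ p is T. ✓
d: ¬p is F, ◇p ∧ p is F. ✗
e: ¬p is T, ◇p ∧ p is F. ✓
f: ¬p is F, ◇p ∧ p is T. ✓
g: ¬p is F, ◇p ∧ p is T. ✓
h: ¬p is F, ◇p ∧ p is F. ✗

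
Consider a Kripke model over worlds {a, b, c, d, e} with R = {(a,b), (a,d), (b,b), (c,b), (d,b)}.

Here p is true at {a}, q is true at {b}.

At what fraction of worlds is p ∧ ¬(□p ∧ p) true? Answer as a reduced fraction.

1/5

a: p is T, ¬(□p ∧ p) is T. ✓
b: p is F, ¬(□p ∧ p) is T. ✗
c: p is F, ¬(□p ∧ p) is T. ✗
d: p is F, ¬(□p ∧ p) is T. ✗
e: p is F, ¬(□p ∧ p) is T. ✗
That's 1 of 5 worlds, so 1/5.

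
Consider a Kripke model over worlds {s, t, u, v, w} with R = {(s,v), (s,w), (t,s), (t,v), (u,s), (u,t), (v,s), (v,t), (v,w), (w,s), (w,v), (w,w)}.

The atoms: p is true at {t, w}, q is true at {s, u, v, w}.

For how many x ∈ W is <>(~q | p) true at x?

s: successors {v, w}; ~q | p there: v:F, w:T. ✓
t: successors {s, v}; ~q | p there: s:F, v:F. ✗
u: successors {s, t}; ~q | p there: s:F, t:T. ✓
v: successors {s, t, w}; ~q | p there: s:F, t:T, w:T. ✓
w: successors {s, v, w}; ~q | p there: s:F, v:F, w:T. ✓
Satisfying worlds: {s, u, v, w}.

4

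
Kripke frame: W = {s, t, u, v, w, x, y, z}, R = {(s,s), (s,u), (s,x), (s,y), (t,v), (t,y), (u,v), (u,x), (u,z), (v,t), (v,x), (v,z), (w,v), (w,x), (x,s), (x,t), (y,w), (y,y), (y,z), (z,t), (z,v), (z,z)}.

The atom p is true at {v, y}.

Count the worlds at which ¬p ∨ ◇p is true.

7

s: ¬p is T, ◇p is T. ✓
t: ¬p is T, ◇p is T. ✓
u: ¬p is T, ◇p is T. ✓
v: ¬p is F, ◇p is F. ✗
w: ¬p is T, ◇p is T. ✓
x: ¬p is T, ◇p is F. ✓
y: ¬p is F, ◇p is T. ✓
z: ¬p is T, ◇p is T. ✓
Satisfying worlds: {s, t, u, w, x, y, z}.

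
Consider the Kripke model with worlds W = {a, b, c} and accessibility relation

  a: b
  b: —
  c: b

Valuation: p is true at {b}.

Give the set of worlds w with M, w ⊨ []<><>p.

a: successors {b}; <><>p there: b:F. ✗
b: no successors, so []<><>p holds vacuously. ✓
c: successors {b}; <><>p there: b:F. ✗

{b}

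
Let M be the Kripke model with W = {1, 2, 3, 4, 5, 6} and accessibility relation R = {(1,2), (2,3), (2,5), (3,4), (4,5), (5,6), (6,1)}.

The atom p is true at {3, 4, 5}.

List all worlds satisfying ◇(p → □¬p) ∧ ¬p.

{1, 2, 6}

1: ◇(p → □¬p) is T, ¬p is T. ✓
2: ◇(p → □¬p) is T, ¬p is T. ✓
3: ◇(p → □¬p) is F, ¬p is F. ✗
4: ◇(p → □¬p) is T, ¬p is F. ✗
5: ◇(p → □¬p) is T, ¬p is F. ✗
6: ◇(p → □¬p) is T, ¬p is T. ✓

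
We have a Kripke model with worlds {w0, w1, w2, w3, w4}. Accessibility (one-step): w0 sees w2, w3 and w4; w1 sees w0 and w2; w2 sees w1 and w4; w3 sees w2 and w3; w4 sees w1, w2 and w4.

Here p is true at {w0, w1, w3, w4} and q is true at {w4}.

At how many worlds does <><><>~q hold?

w0: successors {w2, w3, w4}; <><>~q there: w2:T, w3:T, w4:T. ✓
w1: successors {w0, w2}; <><>~q there: w0:T, w2:T. ✓
w2: successors {w1, w4}; <><>~q there: w1:T, w4:T. ✓
w3: successors {w2, w3}; <><>~q there: w2:T, w3:T. ✓
w4: successors {w1, w2, w4}; <><>~q there: w1:T, w2:T, w4:T. ✓
Satisfying worlds: {w0, w1, w2, w3, w4}.

5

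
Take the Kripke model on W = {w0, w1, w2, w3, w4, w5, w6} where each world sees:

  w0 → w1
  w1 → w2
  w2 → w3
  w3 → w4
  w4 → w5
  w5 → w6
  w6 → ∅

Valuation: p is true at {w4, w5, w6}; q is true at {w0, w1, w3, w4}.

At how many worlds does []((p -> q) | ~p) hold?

5

w0: successors {w1}; (p -> q) | ~p there: w1:T. ✓
w1: successors {w2}; (p -> q) | ~p there: w2:T. ✓
w2: successors {w3}; (p -> q) | ~p there: w3:T. ✓
w3: successors {w4}; (p -> q) | ~p there: w4:T. ✓
w4: successors {w5}; (p -> q) | ~p there: w5:F. ✗
w5: successors {w6}; (p -> q) | ~p there: w6:F. ✗
w6: no successors, so []((p -> q) | ~p) holds vacuously. ✓
Satisfying worlds: {w0, w1, w2, w3, w6}.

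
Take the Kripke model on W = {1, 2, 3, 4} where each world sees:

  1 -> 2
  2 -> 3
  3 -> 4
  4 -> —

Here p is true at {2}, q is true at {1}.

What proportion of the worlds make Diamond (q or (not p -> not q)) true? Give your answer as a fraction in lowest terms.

1: successors {2}; q or (not p -> not q) there: 2:T. ✓
2: successors {3}; q or (not p -> not q) there: 3:T. ✓
3: successors {4}; q or (not p -> not q) there: 4:T. ✓
4: no successors, so Diamond (q or (not p -> not q)) fails. ✗
That's 3 of 4 worlds, so 3/4.

3/4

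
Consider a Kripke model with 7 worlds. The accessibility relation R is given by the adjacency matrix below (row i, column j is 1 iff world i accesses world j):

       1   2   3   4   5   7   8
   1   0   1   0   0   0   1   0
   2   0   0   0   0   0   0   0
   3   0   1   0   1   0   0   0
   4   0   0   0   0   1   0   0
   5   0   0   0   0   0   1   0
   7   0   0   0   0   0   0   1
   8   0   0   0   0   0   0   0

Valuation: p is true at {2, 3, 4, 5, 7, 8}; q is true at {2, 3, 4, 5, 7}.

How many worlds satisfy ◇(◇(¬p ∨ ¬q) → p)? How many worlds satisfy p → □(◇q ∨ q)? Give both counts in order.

For ◇(◇(¬p ∨ ¬q) → p):
1: successors {2, 7}; ◇(¬p ∨ ¬q) → p there: 2:T, 7:T. ✓
2: no successors, so ◇(◇(¬p ∨ ¬q) → p) fails. ✗
3: successors {2, 4}; ◇(¬p ∨ ¬q) → p there: 2:T, 4:T. ✓
4: successors {5}; ◇(¬p ∨ ¬q) → p there: 5:T. ✓
5: successors {7}; ◇(¬p ∨ ¬q) → p there: 7:T. ✓
7: successors {8}; ◇(¬p ∨ ¬q) → p there: 8:T. ✓
8: no successors, so ◇(◇(¬p ∨ ¬q) → p) fails. ✗
— 5 worlds.
For p → □(◇q ∨ q):
1: p is F, □(◇q ∨ q) is T. ✓
2: p is T, □(◇q ∨ q) is T. ✓
3: p is T, □(◇q ∨ q) is T. ✓
4: p is T, □(◇q ∨ q) is T. ✓
5: p is T, □(◇q ∨ q) is T. ✓
7: p is T, □(◇q ∨ q) is F. ✗
8: p is T, □(◇q ∨ q) is T. ✓
— 6 worlds.

5 and 6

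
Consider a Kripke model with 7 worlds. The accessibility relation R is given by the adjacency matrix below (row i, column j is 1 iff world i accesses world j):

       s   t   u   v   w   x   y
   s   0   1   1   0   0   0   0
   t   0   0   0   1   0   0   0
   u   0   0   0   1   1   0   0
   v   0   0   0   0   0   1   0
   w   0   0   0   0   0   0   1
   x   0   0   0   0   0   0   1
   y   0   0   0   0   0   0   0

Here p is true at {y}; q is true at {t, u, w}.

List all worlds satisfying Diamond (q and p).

∅

s: successors {t, u}; q and p there: t:F, u:F. ✗
t: successors {v}; q and p there: v:F. ✗
u: successors {v, w}; q and p there: v:F, w:F. ✗
v: successors {x}; q and p there: x:F. ✗
w: successors {y}; q and p there: y:F. ✗
x: successors {y}; q and p there: y:F. ✗
y: no successors, so Diamond (q and p) fails. ✗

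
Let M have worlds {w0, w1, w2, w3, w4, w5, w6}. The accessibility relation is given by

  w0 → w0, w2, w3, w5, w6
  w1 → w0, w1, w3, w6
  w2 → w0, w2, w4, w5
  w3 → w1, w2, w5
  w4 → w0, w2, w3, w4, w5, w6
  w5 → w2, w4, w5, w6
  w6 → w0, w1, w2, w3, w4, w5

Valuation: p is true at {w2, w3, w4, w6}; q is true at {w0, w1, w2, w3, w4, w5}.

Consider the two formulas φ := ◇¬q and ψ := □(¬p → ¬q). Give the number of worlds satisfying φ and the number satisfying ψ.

4 and 0

For ◇¬q:
w0: successors {w0, w2, w3, w5, w6}; ¬q there: w0:F, w2:F, w3:F, w5:F, w6:T. ✓
w1: successors {w0, w1, w3, w6}; ¬q there: w0:F, w1:F, w3:F, w6:T. ✓
w2: successors {w0, w2, w4, w5}; ¬q there: w0:F, w2:F, w4:F, w5:F. ✗
w3: successors {w1, w2, w5}; ¬q there: w1:F, w2:F, w5:F. ✗
w4: successors {w0, w2, w3, w4, w5, w6}; ¬q there: w0:F, w2:F, w3:F, w4:F, w5:F, w6:T. ✓
w5: successors {w2, w4, w5, w6}; ¬q there: w2:F, w4:F, w5:F, w6:T. ✓
w6: successors {w0, w1, w2, w3, w4, w5}; ¬q there: w0:F, w1:F, w2:F, w3:F, w4:F, w5:F. ✗
— 4 worlds.
For □(¬p → ¬q):
w0: successors {w0, w2, w3, w5, w6}; ¬p → ¬q there: w0:F, w2:T, w3:T, w5:F, w6:T. ✗
w1: successors {w0, w1, w3, w6}; ¬p → ¬q there: w0:F, w1:F, w3:T, w6:T. ✗
w2: successors {w0, w2, w4, w5}; ¬p → ¬q there: w0:F, w2:T, w4:T, w5:F. ✗
w3: successors {w1, w2, w5}; ¬p → ¬q there: w1:F, w2:T, w5:F. ✗
w4: successors {w0, w2, w3, w4, w5, w6}; ¬p → ¬q there: w0:F, w2:T, w3:T, w4:T, w5:F, w6:T. ✗
w5: successors {w2, w4, w5, w6}; ¬p → ¬q there: w2:T, w4:T, w5:F, w6:T. ✗
w6: successors {w0, w1, w2, w3, w4, w5}; ¬p → ¬q there: w0:F, w1:F, w2:T, w3:T, w4:T, w5:F. ✗
— 0 worlds.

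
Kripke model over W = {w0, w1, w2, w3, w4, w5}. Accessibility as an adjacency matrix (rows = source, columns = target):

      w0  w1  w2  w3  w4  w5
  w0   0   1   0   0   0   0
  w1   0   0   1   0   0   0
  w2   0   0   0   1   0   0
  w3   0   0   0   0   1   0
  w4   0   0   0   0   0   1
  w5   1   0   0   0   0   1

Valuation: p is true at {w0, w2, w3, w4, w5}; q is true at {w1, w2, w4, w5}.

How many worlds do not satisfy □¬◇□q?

w0: successors {w1}; ¬◇□q there: w1:T. ✓
w1: successors {w2}; ¬◇□q there: w2:F. ✗
w2: successors {w3}; ¬◇□q there: w3:F. ✗
w3: successors {w4}; ¬◇□q there: w4:T. ✓
w4: successors {w5}; ¬◇□q there: w5:F. ✗
w5: successors {w0, w5}; ¬◇□q there: w0:F, w5:F. ✗
Satisfying worlds: {w0, w3}.
So □¬◇□q fails at the other 4 worlds.

4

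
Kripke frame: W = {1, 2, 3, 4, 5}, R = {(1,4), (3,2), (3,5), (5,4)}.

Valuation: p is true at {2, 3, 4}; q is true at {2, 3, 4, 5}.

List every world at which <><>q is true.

1: successors {4}; <>q there: 4:F. ✗
2: no successors, so <><>q fails. ✗
3: successors {2, 5}; <>q there: 2:F, 5:T. ✓
4: no successors, so <><>q fails. ✗
5: successors {4}; <>q there: 4:F. ✗

{3}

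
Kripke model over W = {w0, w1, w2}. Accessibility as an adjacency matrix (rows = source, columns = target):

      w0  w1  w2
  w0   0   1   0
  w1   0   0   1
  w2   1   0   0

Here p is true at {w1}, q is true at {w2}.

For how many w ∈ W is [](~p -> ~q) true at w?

w0: successors {w1}; ~p -> ~q there: w1:T. ✓
w1: successors {w2}; ~p -> ~q there: w2:F. ✗
w2: successors {w0}; ~p -> ~q there: w0:T. ✓
Satisfying worlds: {w0, w2}.

2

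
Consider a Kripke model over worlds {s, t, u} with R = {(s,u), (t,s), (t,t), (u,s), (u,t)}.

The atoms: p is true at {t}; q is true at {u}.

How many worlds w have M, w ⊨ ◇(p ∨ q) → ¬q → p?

s: ◇(p ∨ q) is T, ¬q → p is F. ✗
t: ◇(p ∨ q) is T, ¬q → p is T. ✓
u: ◇(p ∨ q) is T, ¬q → p is T. ✓
Satisfying worlds: {t, u}.

2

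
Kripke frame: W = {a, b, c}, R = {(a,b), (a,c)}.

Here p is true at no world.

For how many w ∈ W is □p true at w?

a: successors {b, c}; p there: b:F, c:F. ✗
b: no successors, so □p holds vacuously. ✓
c: no successors, so □p holds vacuously. ✓
Satisfying worlds: {b, c}.

2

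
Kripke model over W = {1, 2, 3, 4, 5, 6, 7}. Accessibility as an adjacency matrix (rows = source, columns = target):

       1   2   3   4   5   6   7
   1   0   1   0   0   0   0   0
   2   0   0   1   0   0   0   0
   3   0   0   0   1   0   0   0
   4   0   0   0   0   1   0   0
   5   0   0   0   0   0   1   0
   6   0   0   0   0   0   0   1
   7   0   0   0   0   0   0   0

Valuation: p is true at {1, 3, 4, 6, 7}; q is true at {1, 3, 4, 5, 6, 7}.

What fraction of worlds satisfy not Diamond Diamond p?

1: Diamond Diamond p is T. ✗
2: Diamond Diamond p is T. ✗
3: Diamond Diamond p is F. ✓
4: Diamond Diamond p is T. ✗
5: Diamond Diamond p is T. ✗
6: Diamond Diamond p is F. ✓
7: Diamond Diamond p is F. ✓
That's 3 of 7 worlds, so 3/7.

3/7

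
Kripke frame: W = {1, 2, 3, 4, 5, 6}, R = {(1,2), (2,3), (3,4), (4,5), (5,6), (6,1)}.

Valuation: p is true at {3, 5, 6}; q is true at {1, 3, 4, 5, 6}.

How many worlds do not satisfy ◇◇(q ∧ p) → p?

1: ◇◇(q ∧ p) is T, p is F. ✗
2: ◇◇(q ∧ p) is F, p is F. ✓
3: ◇◇(q ∧ p) is T, p is T. ✓
4: ◇◇(q ∧ p) is T, p is F. ✗
5: ◇◇(q ∧ p) is F, p is T. ✓
6: ◇◇(q ∧ p) is F, p is T. ✓
Satisfying worlds: {2, 3, 5, 6}.
So ◇◇(q ∧ p) → p fails at the other 2 worlds.

2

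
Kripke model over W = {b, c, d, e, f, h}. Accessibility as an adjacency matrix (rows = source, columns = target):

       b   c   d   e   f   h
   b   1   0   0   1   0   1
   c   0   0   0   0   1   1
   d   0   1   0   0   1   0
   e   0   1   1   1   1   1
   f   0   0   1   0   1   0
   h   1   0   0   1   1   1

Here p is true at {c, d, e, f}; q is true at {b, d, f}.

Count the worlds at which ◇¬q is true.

5

b: successors {b, e, h}; ¬q there: b:F, e:T, h:T. ✓
c: successors {f, h}; ¬q there: f:F, h:T. ✓
d: successors {c, f}; ¬q there: c:T, f:F. ✓
e: successors {c, d, e, f, h}; ¬q there: c:T, d:F, e:T, f:F, h:T. ✓
f: successors {d, f}; ¬q there: d:F, f:F. ✗
h: successors {b, e, f, h}; ¬q there: b:F, e:T, f:F, h:T. ✓
Satisfying worlds: {b, c, d, e, h}.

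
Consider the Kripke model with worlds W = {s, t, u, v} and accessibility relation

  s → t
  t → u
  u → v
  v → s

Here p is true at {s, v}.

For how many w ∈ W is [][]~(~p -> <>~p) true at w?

s: successors {t}; []~(~p -> <>~p) there: t:T. ✓
t: successors {u}; []~(~p -> <>~p) there: u:F. ✗
u: successors {v}; []~(~p -> <>~p) there: v:F. ✗
v: successors {s}; []~(~p -> <>~p) there: s:F. ✗
Satisfying worlds: {s}.

1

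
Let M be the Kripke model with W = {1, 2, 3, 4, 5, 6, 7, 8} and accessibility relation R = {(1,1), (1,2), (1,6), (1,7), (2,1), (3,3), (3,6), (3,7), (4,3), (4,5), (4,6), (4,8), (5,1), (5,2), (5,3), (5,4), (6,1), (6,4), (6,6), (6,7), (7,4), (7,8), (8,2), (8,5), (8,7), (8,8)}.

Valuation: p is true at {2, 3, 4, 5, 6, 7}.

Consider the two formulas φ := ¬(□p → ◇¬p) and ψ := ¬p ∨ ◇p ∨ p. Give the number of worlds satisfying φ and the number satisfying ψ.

For ¬(□p → ◇¬p):
1: □p → ◇¬p is T. ✗
2: □p → ◇¬p is T. ✗
3: □p → ◇¬p is F. ✓
4: □p → ◇¬p is T. ✗
5: □p → ◇¬p is T. ✗
6: □p → ◇¬p is T. ✗
7: □p → ◇¬p is T. ✗
8: □p → ◇¬p is T. ✗
— 1 world.
For ¬p ∨ ◇p ∨ p:
1: ¬p ∨ ◇p is T, p is F. ✓
2: ¬p ∨ ◇p is F, p is T. ✓
3: ¬p ∨ ◇p is T, p is T. ✓
4: ¬p ∨ ◇p is T, p is T. ✓
5: ¬p ∨ ◇p is T, p is T. ✓
6: ¬p ∨ ◇p is T, p is T. ✓
7: ¬p ∨ ◇p is T, p is T. ✓
8: ¬p ∨ ◇p is T, p is F. ✓
— 8 worlds.

1 and 8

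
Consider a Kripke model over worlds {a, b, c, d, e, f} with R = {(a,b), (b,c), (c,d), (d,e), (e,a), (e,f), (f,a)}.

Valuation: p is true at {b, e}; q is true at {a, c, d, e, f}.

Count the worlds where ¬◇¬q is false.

a: ◇¬q is T. ✗
b: ◇¬q is F. ✓
c: ◇¬q is F. ✓
d: ◇¬q is F. ✓
e: ◇¬q is F. ✓
f: ◇¬q is F. ✓
Satisfying worlds: {b, c, d, e, f}.
So ¬◇¬q fails at the other 1 world.

1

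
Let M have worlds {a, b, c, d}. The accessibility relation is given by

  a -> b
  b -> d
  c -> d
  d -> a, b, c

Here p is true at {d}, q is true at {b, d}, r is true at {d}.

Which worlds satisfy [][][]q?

a: successors {b}; [][]q there: b:F. ✗
b: successors {d}; [][]q there: d:T. ✓
c: successors {d}; [][]q there: d:T. ✓
d: successors {a, b, c}; [][]q there: a:T, b:F, c:F. ✗

{b, c}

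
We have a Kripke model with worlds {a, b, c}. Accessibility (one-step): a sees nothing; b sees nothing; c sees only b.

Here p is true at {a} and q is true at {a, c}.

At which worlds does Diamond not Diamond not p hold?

a: no successors, so Diamond not Diamond not p fails. ✗
b: no successors, so Diamond not Diamond not p fails. ✗
c: successors {b}; not Diamond not p there: b:T. ✓

{c}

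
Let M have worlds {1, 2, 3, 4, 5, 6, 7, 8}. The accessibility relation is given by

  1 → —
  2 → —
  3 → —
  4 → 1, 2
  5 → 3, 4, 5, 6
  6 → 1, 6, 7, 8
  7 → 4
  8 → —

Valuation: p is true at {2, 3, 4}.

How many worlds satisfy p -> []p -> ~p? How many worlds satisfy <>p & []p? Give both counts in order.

For p -> []p -> ~p:
1: p is F, []p -> ~p is T. ✓
2: p is T, []p -> ~p is F. ✗
3: p is T, []p -> ~p is F. ✗
4: p is T, []p -> ~p is T. ✓
5: p is F, []p -> ~p is T. ✓
6: p is F, []p -> ~p is T. ✓
7: p is F, []p -> ~p is T. ✓
8: p is F, []p -> ~p is T. ✓
— 6 worlds.
For <>p & []p:
1: <>p is F, []p is T. ✗
2: <>p is F, []p is T. ✗
3: <>p is F, []p is T. ✗
4: <>p is T, []p is F. ✗
5: <>p is T, []p is F. ✗
6: <>p is F, []p is F. ✗
7: <>p is T, []p is T. ✓
8: <>p is F, []p is T. ✗
— 1 world.

6 and 1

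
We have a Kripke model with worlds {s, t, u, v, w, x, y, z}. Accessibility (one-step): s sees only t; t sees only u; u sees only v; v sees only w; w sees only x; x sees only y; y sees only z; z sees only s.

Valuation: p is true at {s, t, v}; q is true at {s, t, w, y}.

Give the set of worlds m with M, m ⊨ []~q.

s: successors {t}; ~q there: t:F. ✗
t: successors {u}; ~q there: u:T. ✓
u: successors {v}; ~q there: v:T. ✓
v: successors {w}; ~q there: w:F. ✗
w: successors {x}; ~q there: x:T. ✓
x: successors {y}; ~q there: y:F. ✗
y: successors {z}; ~q there: z:T. ✓
z: successors {s}; ~q there: s:F. ✗

{t, u, w, y}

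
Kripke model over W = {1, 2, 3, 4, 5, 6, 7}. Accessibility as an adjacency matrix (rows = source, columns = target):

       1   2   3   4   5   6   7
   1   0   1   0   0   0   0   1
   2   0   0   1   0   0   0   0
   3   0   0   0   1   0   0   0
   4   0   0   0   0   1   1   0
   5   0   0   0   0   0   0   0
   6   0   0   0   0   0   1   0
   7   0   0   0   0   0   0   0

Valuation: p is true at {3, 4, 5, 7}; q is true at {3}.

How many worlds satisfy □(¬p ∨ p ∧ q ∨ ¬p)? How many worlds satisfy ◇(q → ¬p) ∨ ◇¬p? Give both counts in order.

4 and 4

For □(¬p ∨ p ∧ q ∨ ¬p):
1: successors {2, 7}; ¬p ∨ p ∧ q ∨ ¬p there: 2:T, 7:F. ✗
2: successors {3}; ¬p ∨ p ∧ q ∨ ¬p there: 3:T. ✓
3: successors {4}; ¬p ∨ p ∧ q ∨ ¬p there: 4:F. ✗
4: successors {5, 6}; ¬p ∨ p ∧ q ∨ ¬p there: 5:F, 6:T. ✗
5: no successors, so □(¬p ∨ p ∧ q ∨ ¬p) holds vacuously. ✓
6: successors {6}; ¬p ∨ p ∧ q ∨ ¬p there: 6:T. ✓
7: no successors, so □(¬p ∨ p ∧ q ∨ ¬p) holds vacuously. ✓
— 4 worlds.
For ◇(q → ¬p) ∨ ◇¬p:
1: ◇(q → ¬p) is T, ◇¬p is T. ✓
2: ◇(q → ¬p) is F, ◇¬p is F. ✗
3: ◇(q → ¬p) is T, ◇¬p is F. ✓
4: ◇(q → ¬p) is T, ◇¬p is T. ✓
5: ◇(q → ¬p) is F, ◇¬p is F. ✗
6: ◇(q → ¬p) is T, ◇¬p is T. ✓
7: ◇(q → ¬p) is F, ◇¬p is F. ✗
— 4 worlds.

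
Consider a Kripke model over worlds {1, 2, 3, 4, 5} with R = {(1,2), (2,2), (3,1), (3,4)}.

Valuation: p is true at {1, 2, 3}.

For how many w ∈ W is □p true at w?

1: successors {2}; p there: 2:T. ✓
2: successors {2}; p there: 2:T. ✓
3: successors {1, 4}; p there: 1:T, 4:F. ✗
4: no successors, so □p holds vacuously. ✓
5: no successors, so □p holds vacuously. ✓
Satisfying worlds: {1, 2, 4, 5}.

4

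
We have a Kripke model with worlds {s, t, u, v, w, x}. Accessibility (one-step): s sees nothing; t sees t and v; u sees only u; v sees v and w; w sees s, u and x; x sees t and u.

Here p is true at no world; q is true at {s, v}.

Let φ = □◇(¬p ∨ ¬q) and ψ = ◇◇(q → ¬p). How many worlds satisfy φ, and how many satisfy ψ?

5 and 5

For □◇(¬p ∨ ¬q):
s: no successors, so □◇(¬p ∨ ¬q) holds vacuously. ✓
t: successors {t, v}; ◇(¬p ∨ ¬q) there: t:T, v:T. ✓
u: successors {u}; ◇(¬p ∨ ¬q) there: u:T. ✓
v: successors {v, w}; ◇(¬p ∨ ¬q) there: v:T, w:T. ✓
w: successors {s, u, x}; ◇(¬p ∨ ¬q) there: s:F, u:T, x:T. ✗
x: successors {t, u}; ◇(¬p ∨ ¬q) there: t:T, u:T. ✓
— 5 worlds.
For ◇◇(q → ¬p):
s: no successors, so ◇◇(q → ¬p) fails. ✗
t: successors {t, v}; ◇(q → ¬p) there: t:T, v:T. ✓
u: successors {u}; ◇(q → ¬p) there: u:T. ✓
v: successors {v, w}; ◇(q → ¬p) there: v:T, w:T. ✓
w: successors {s, u, x}; ◇(q → ¬p) there: s:F, u:T, x:T. ✓
x: successors {t, u}; ◇(q → ¬p) there: t:T, u:T. ✓
— 5 worlds.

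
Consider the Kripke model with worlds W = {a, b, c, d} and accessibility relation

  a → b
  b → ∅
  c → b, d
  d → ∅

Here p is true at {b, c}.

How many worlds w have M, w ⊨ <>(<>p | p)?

2

a: successors {b}; <>p | p there: b:T. ✓
b: no successors, so <>(<>p | p) fails. ✗
c: successors {b, d}; <>p | p there: b:T, d:F. ✓
d: no successors, so <>(<>p | p) fails. ✗
Satisfying worlds: {a, c}.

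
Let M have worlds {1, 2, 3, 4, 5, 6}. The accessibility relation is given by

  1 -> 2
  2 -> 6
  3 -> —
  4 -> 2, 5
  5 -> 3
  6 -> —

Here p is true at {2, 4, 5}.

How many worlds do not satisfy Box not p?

2

1: successors {2}; not p there: 2:F. ✗
2: successors {6}; not p there: 6:T. ✓
3: no successors, so Box not p holds vacuously. ✓
4: successors {2, 5}; not p there: 2:F, 5:F. ✗
5: successors {3}; not p there: 3:T. ✓
6: no successors, so Box not p holds vacuously. ✓
Satisfying worlds: {2, 3, 5, 6}.
So Box not p fails at the other 2 worlds.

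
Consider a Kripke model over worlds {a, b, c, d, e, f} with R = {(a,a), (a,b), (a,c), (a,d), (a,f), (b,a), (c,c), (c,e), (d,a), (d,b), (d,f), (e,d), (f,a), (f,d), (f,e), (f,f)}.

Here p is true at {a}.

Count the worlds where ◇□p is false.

a: successors {a, b, c, d, f}; □p there: a:F, b:T, c:F, d:F, f:F. ✓
b: successors {a}; □p there: a:F. ✗
c: successors {c, e}; □p there: c:F, e:F. ✗
d: successors {a, b, f}; □p there: a:F, b:T, f:F. ✓
e: successors {d}; □p there: d:F. ✗
f: successors {a, d, e, f}; □p there: a:F, d:F, e:F, f:F. ✗
Satisfying worlds: {a, d}.
So ◇□p fails at the other 4 worlds.

4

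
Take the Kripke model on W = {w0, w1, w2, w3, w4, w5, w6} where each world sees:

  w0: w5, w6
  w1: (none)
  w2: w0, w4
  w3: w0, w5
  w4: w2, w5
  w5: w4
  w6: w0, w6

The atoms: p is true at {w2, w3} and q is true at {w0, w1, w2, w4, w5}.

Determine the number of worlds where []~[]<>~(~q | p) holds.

1

w0: successors {w5, w6}; ~[]<>~(~q | p) there: w5:F, w6:F. ✗
w1: no successors, so []~[]<>~(~q | p) holds vacuously. ✓
w2: successors {w0, w4}; ~[]<>~(~q | p) there: w0:F, w4:F. ✗
w3: successors {w0, w5}; ~[]<>~(~q | p) there: w0:F, w5:F. ✗
w4: successors {w2, w5}; ~[]<>~(~q | p) there: w2:F, w5:F. ✗
w5: successors {w4}; ~[]<>~(~q | p) there: w4:F. ✗
w6: successors {w0, w6}; ~[]<>~(~q | p) there: w0:F, w6:F. ✗
Satisfying worlds: {w1}.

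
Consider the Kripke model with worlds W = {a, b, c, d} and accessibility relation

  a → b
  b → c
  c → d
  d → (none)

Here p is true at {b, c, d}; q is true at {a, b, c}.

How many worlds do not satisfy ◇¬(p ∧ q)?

a: successors {b}; ¬(p ∧ q) there: b:F. ✗
b: successors {c}; ¬(p ∧ q) there: c:F. ✗
c: successors {d}; ¬(p ∧ q) there: d:T. ✓
d: no successors, so ◇¬(p ∧ q) fails. ✗
Satisfying worlds: {c}.
So ◇¬(p ∧ q) fails at the other 3 worlds.

3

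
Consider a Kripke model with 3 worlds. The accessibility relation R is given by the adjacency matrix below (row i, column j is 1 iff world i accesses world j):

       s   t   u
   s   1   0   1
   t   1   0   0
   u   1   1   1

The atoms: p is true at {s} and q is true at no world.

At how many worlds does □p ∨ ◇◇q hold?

s: □p is F, ◇◇q is F. ✗
t: □p is T, ◇◇q is F. ✓
u: □p is F, ◇◇q is F. ✗
Satisfying worlds: {t}.

1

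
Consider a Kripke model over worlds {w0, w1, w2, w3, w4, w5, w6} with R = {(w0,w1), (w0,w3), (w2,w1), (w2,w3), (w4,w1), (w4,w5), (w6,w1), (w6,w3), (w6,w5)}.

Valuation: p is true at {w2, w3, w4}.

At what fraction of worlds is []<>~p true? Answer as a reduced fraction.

3/7

w0: successors {w1, w3}; <>~p there: w1:F, w3:F. ✗
w1: no successors, so []<>~p holds vacuously. ✓
w2: successors {w1, w3}; <>~p there: w1:F, w3:F. ✗
w3: no successors, so []<>~p holds vacuously. ✓
w4: successors {w1, w5}; <>~p there: w1:F, w5:F. ✗
w5: no successors, so []<>~p holds vacuously. ✓
w6: successors {w1, w3, w5}; <>~p there: w1:F, w3:F, w5:F. ✗
That's 3 of 7 worlds, so 3/7.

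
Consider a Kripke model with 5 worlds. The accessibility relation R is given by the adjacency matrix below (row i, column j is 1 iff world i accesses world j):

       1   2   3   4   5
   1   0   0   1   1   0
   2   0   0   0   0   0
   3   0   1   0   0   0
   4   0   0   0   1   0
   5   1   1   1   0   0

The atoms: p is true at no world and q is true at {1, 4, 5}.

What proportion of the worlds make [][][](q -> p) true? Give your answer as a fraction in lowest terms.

2/5

1: successors {3, 4}; [][](q -> p) there: 3:T, 4:F. ✗
2: no successors, so [][][](q -> p) holds vacuously. ✓
3: successors {2}; [][](q -> p) there: 2:T. ✓
4: successors {4}; [][](q -> p) there: 4:F. ✗
5: successors {1, 2, 3}; [][](q -> p) there: 1:F, 2:T, 3:T. ✗
That's 2 of 5 worlds, so 2/5.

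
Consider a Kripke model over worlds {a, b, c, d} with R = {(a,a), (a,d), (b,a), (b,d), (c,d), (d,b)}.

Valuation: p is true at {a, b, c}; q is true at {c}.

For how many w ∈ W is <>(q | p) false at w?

a: successors {a, d}; q | p there: a:T, d:F. ✓
b: successors {a, d}; q | p there: a:T, d:F. ✓
c: successors {d}; q | p there: d:F. ✗
d: successors {b}; q | p there: b:T. ✓
Satisfying worlds: {a, b, d}.
So <>(q | p) fails at the other 1 world.

1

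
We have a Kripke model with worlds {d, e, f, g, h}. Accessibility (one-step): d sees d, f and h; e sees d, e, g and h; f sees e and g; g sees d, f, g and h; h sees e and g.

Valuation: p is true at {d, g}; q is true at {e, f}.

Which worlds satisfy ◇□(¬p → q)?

d: successors {d, f, h}; □(¬p → q) there: d:F, f:T, h:T. ✓
e: successors {d, e, g, h}; □(¬p → q) there: d:F, e:F, g:F, h:T. ✓
f: successors {e, g}; □(¬p → q) there: e:F, g:F. ✗
g: successors {d, f, g, h}; □(¬p → q) there: d:F, f:T, g:F, h:T. ✓
h: successors {e, g}; □(¬p → q) there: e:F, g:F. ✗

{d, e, g}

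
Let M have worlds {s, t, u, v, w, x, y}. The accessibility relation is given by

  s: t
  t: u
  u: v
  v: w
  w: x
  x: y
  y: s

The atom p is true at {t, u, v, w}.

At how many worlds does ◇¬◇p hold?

3

s: successors {t}; ¬◇p there: t:F. ✗
t: successors {u}; ¬◇p there: u:F. ✗
u: successors {v}; ¬◇p there: v:F. ✗
v: successors {w}; ¬◇p there: w:T. ✓
w: successors {x}; ¬◇p there: x:T. ✓
x: successors {y}; ¬◇p there: y:T. ✓
y: successors {s}; ¬◇p there: s:F. ✗
Satisfying worlds: {v, w, x}.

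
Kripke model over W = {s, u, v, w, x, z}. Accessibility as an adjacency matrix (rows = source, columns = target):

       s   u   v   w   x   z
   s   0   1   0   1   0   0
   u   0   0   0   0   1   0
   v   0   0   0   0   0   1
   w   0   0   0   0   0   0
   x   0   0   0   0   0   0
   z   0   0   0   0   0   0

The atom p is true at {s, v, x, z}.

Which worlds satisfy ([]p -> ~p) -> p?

{s, v, x, z}

s: []p -> ~p is T, p is T. ✓
u: []p -> ~p is T, p is F. ✗
v: []p -> ~p is F, p is T. ✓
w: []p -> ~p is T, p is F. ✗
x: []p -> ~p is F, p is T. ✓
z: []p -> ~p is F, p is T. ✓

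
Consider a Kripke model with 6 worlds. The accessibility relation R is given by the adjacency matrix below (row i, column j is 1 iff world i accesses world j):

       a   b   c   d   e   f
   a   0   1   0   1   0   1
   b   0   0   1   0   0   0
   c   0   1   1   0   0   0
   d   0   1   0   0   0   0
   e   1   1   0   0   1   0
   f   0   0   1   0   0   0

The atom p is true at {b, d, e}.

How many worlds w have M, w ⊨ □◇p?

2

a: successors {b, d, f}; ◇p there: b:F, d:T, f:F. ✗
b: successors {c}; ◇p there: c:T. ✓
c: successors {b, c}; ◇p there: b:F, c:T. ✗
d: successors {b}; ◇p there: b:F. ✗
e: successors {a, b, e}; ◇p there: a:T, b:F, e:T. ✗
f: successors {c}; ◇p there: c:T. ✓
Satisfying worlds: {b, f}.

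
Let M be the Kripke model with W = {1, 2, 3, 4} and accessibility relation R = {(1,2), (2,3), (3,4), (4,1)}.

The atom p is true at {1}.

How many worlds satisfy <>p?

1: successors {2}; p there: 2:F. ✗
2: successors {3}; p there: 3:F. ✗
3: successors {4}; p there: 4:F. ✗
4: successors {1}; p there: 1:T. ✓
Satisfying worlds: {4}.

1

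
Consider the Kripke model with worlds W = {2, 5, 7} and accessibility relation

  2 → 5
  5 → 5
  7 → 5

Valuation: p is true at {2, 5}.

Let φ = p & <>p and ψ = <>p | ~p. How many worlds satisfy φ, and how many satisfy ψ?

2 and 3

For p & <>p:
2: p is T, <>p is T. ✓
5: p is T, <>p is T. ✓
7: p is F, <>p is T. ✗
— 2 worlds.
For <>p | ~p:
2: <>p is T, ~p is F. ✓
5: <>p is T, ~p is F. ✓
7: <>p is T, ~p is T. ✓
— 3 worlds.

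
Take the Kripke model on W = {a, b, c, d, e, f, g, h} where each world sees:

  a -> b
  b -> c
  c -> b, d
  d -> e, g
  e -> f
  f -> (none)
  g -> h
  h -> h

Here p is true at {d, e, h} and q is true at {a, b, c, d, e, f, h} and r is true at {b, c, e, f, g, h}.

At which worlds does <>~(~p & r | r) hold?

{c}

a: successors {b}; ~(~p & r | r) there: b:F. ✗
b: successors {c}; ~(~p & r | r) there: c:F. ✗
c: successors {b, d}; ~(~p & r | r) there: b:F, d:T. ✓
d: successors {e, g}; ~(~p & r | r) there: e:F, g:F. ✗
e: successors {f}; ~(~p & r | r) there: f:F. ✗
f: no successors, so <>~(~p & r | r) fails. ✗
g: successors {h}; ~(~p & r | r) there: h:F. ✗
h: successors {h}; ~(~p & r | r) there: h:F. ✗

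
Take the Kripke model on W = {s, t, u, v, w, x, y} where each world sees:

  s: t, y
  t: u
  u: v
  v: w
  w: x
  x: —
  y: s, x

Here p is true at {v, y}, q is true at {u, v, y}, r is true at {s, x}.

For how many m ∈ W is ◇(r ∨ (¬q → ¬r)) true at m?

s: successors {t, y}; r ∨ (¬q → ¬r) there: t:T, y:T. ✓
t: successors {u}; r ∨ (¬q → ¬r) there: u:T. ✓
u: successors {v}; r ∨ (¬q → ¬r) there: v:T. ✓
v: successors {w}; r ∨ (¬q → ¬r) there: w:T. ✓
w: successors {x}; r ∨ (¬q → ¬r) there: x:T. ✓
x: no successors, so ◇(r ∨ (¬q → ¬r)) fails. ✗
y: successors {s, x}; r ∨ (¬q → ¬r) there: s:T, x:T. ✓
Satisfying worlds: {s, t, u, v, w, y}.

6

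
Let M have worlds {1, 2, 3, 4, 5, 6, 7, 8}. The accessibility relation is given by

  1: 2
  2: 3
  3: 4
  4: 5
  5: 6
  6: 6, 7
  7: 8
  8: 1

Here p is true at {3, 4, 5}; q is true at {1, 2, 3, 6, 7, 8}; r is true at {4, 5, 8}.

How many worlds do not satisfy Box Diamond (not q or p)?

5

1: successors {2}; Diamond (not q or p) there: 2:T. ✓
2: successors {3}; Diamond (not q or p) there: 3:T. ✓
3: successors {4}; Diamond (not q or p) there: 4:T. ✓
4: successors {5}; Diamond (not q or p) there: 5:F. ✗
5: successors {6}; Diamond (not q or p) there: 6:F. ✗
6: successors {6, 7}; Diamond (not q or p) there: 6:F, 7:F. ✗
7: successors {8}; Diamond (not q or p) there: 8:F. ✗
8: successors {1}; Diamond (not q or p) there: 1:F. ✗
Satisfying worlds: {1, 2, 3}.
So Box Diamond (not q or p) fails at the other 5 worlds.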